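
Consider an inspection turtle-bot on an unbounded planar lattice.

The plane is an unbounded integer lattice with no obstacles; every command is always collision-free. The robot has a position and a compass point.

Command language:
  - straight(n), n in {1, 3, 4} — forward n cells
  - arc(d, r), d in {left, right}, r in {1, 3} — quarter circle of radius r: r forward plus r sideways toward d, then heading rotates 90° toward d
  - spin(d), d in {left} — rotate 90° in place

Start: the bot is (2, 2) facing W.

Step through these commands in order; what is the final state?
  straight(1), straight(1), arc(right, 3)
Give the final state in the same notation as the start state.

from: (2, 2) facing W
step 1 (straight(1)): (1, 2) facing W
step 2 (straight(1)): (0, 2) facing W
step 3 (arc(right, 3)): (-3, 5) facing N

(-3, 5) facing N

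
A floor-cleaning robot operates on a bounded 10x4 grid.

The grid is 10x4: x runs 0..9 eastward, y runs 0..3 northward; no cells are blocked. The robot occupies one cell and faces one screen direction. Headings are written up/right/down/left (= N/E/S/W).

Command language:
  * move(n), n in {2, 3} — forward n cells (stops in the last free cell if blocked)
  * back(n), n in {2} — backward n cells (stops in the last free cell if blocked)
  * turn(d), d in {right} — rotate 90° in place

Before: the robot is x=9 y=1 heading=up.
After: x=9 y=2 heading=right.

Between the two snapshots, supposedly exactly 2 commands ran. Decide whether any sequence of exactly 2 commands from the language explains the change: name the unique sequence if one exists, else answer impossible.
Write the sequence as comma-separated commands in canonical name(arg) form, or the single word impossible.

impossible

no 2-step route produces this change.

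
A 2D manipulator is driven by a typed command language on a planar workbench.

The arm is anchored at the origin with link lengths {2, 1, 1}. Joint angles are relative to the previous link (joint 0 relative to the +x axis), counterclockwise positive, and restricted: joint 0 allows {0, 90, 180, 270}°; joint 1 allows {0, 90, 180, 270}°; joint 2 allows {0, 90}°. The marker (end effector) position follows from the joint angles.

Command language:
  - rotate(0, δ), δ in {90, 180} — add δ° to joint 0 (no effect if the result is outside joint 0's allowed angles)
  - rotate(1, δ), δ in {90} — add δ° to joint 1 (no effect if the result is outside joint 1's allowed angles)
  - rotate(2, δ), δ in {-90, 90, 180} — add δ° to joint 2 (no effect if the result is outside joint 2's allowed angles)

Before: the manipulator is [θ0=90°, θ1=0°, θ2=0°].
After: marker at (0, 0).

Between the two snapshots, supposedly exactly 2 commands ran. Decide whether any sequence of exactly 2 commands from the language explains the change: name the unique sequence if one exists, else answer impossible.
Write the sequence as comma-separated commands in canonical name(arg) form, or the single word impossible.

rotate(1, 90), rotate(1, 90)

initial: [θ0=90°, θ1=0°, θ2=0°]
[1] after rotate(1, 90): [θ0=90°, θ1=90°, θ2=0°]
[2] after rotate(1, 90): [θ0=90°, θ1=180°, θ2=0°]
uniquely the one of 36 2-step routes that fits.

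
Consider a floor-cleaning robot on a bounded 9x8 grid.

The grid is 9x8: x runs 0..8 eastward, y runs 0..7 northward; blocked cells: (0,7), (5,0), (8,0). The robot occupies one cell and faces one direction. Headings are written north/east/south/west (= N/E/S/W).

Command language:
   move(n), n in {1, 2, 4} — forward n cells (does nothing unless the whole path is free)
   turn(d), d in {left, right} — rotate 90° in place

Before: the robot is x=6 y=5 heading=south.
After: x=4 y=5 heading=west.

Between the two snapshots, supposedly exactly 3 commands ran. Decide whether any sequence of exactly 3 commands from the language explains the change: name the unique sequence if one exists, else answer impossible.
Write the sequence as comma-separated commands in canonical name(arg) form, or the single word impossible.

turn(right), move(1), move(1)

key: position moved to (4,5) AND the heading swung to W — translation plus rotation needed
start: x=6 y=5 heading=south
[1] after turn(right): x=6 y=5 heading=west
[2] after move(1): x=5 y=5 heading=west
[3] after move(1): x=4 y=5 heading=west
all 125 alternatives checked — unique.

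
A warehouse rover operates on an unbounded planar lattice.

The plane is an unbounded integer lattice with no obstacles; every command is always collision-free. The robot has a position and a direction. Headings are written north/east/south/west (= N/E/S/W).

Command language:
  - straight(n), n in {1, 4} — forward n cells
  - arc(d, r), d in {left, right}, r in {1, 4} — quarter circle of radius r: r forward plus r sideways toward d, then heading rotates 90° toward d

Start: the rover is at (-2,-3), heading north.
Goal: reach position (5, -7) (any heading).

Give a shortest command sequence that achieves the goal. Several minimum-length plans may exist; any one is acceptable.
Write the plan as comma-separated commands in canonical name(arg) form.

from: at (-2,-3), heading north
[1] after arc(right, 1): at (-1,-2), heading east
[2] after arc(right, 4): at (3,-6), heading south
[3] after arc(left, 1): at (4,-7), heading east
[4] after straight(1): at (5,-7), heading east
minimal: 4 command(s), checked below 4.

arc(right, 1), arc(right, 4), arc(left, 1), straight(1)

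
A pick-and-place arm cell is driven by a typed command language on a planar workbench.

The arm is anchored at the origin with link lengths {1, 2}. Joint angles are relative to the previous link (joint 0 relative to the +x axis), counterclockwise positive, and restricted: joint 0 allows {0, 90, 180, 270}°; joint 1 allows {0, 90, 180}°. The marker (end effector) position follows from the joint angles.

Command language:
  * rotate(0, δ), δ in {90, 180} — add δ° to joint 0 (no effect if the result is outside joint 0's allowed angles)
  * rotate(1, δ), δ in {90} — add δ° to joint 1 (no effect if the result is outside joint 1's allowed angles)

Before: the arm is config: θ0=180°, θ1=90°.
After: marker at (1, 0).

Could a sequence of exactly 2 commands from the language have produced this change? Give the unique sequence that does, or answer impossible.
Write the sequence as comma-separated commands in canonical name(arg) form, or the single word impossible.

begin: config: θ0=180°, θ1=90°
t=1 rotate(1, 90) ⇒ config: θ0=180°, θ1=180°
t=2 rotate(1, 90) ⇒ config: θ0=180°, θ1=180°
no rival 2-sequence matches.

rotate(1, 90), rotate(1, 90)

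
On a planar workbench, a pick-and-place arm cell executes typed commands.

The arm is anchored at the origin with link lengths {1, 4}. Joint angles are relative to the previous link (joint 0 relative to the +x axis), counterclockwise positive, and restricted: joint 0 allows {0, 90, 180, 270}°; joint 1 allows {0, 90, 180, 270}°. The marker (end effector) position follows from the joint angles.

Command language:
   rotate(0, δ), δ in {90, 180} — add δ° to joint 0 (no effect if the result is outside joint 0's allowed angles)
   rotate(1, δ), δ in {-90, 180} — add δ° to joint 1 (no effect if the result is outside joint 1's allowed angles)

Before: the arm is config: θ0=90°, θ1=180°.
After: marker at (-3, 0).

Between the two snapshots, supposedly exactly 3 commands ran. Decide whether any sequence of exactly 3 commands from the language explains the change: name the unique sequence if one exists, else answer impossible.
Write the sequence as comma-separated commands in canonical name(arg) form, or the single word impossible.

initial: config: θ0=90°, θ1=180°
[1] after rotate(0, 90): config: θ0=180°, θ1=180°
[2] after rotate(0, 90): config: θ0=270°, θ1=180°
[3] after rotate(0, 90): config: θ0=0°, θ1=180°
no rival 3-sequence matches.

rotate(0, 90), rotate(0, 90), rotate(0, 90)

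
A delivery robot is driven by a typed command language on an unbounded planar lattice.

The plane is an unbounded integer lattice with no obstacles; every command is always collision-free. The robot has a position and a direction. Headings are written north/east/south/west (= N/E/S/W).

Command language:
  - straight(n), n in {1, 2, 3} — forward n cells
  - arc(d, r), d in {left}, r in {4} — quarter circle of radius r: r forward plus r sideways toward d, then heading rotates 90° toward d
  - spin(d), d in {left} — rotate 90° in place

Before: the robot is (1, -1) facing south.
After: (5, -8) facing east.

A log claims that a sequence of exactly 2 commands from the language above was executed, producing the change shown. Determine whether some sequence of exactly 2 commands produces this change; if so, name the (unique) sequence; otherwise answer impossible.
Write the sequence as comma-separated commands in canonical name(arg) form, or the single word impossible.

straight(3), arc(left, 4)

key: order matters: swapping straight(3) and arc(left, 4) lands elsewhere
from: (1, -1) facing south
[1] after straight(3): (1, -4) facing south
[2] after arc(left, 4): (5, -8) facing east
all 25 alternatives checked — unique.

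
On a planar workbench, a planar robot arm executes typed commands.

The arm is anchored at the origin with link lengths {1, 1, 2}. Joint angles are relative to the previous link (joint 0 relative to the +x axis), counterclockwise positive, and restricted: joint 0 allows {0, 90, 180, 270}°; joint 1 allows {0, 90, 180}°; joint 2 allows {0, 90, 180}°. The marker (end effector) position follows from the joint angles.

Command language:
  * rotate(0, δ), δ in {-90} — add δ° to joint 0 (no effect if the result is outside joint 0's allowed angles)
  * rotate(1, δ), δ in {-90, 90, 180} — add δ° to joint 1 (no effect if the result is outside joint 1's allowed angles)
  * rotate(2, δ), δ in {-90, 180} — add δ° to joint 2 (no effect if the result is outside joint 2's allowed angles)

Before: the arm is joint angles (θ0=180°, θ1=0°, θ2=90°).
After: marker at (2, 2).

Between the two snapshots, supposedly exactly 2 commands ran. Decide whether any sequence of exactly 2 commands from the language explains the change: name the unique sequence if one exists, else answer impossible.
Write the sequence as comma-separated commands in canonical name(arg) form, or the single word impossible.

rotate(0, -90), rotate(0, -90)

from: joint angles (θ0=180°, θ1=0°, θ2=90°)
1. rotate(0, -90) → joint angles (θ0=90°, θ1=0°, θ2=90°)
2. rotate(0, -90) → joint angles (θ0=0°, θ1=0°, θ2=90°)
no rival 2-sequence matches.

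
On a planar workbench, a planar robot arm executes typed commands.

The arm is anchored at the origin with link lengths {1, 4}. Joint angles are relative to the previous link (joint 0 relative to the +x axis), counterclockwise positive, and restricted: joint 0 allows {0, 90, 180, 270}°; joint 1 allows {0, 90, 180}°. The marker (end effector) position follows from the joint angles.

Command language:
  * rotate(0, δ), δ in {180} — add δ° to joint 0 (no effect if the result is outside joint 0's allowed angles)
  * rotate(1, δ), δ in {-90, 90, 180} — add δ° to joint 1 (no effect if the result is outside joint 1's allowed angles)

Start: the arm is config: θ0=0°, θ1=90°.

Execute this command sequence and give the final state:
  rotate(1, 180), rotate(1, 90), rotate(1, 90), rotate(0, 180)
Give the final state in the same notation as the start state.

begin: config: θ0=0°, θ1=90°
[1] after rotate(1, 180): config: θ0=0°, θ1=90°
[2] after rotate(1, 90): config: θ0=0°, θ1=180°
[3] after rotate(1, 90): config: θ0=0°, θ1=180°
[4] after rotate(0, 180): config: θ0=180°, θ1=180°

config: θ0=180°, θ1=180°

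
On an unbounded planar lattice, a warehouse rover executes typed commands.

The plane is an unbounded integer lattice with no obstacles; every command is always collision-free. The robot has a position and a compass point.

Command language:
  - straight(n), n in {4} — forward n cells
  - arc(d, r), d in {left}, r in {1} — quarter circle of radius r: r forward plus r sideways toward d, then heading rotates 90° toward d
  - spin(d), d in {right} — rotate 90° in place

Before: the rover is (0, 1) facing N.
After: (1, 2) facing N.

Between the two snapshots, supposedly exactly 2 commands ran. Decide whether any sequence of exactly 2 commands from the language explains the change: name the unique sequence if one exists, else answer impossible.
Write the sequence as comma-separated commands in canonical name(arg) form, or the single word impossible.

spin(right), arc(left, 1)

key: order matters: swapping spin(right) and arc(left, 1) lands elsewhere
t0: (0, 1) facing N
[1] after spin(right): (0, 1) facing E
[2] after arc(left, 1): (1, 2) facing N
no other 2-command option fits: unique.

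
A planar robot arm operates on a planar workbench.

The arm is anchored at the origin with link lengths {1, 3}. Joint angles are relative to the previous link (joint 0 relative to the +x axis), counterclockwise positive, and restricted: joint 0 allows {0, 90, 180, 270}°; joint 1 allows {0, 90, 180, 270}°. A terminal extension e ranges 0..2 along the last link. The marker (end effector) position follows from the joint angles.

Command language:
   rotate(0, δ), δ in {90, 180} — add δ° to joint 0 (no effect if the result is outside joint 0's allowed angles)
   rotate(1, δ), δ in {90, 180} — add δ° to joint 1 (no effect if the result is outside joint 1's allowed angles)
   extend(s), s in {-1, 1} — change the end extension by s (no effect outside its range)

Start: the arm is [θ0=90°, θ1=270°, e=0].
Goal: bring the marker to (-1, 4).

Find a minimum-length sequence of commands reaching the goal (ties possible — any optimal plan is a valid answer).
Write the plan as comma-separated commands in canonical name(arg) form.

from: [θ0=90°, θ1=270°, e=0]
[1] after rotate(0, 90): [θ0=180°, θ1=270°, e=0]
[2] after extend(1): [θ0=180°, θ1=270°, e=1]
shorter routes all fall short; 2 is best.

rotate(0, 90), extend(1)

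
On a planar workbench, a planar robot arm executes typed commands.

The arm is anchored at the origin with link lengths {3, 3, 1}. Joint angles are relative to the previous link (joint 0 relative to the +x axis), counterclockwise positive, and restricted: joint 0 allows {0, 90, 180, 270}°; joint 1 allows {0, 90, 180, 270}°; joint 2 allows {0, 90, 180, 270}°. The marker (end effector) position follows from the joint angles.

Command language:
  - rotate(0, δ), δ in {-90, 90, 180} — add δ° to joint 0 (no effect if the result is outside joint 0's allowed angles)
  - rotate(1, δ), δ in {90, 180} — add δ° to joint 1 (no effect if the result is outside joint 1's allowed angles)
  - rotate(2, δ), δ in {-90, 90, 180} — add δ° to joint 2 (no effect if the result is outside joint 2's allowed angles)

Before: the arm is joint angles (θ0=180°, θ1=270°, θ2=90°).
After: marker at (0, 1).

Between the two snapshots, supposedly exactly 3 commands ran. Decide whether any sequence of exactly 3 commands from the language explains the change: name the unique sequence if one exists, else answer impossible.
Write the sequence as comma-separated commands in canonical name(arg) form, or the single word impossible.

rotate(1, 90), rotate(1, 90), rotate(1, 90)

t0: joint angles (θ0=180°, θ1=270°, θ2=90°)
step 1 (rotate(1, 90)): joint angles (θ0=180°, θ1=0°, θ2=90°)
step 2 (rotate(1, 90)): joint angles (θ0=180°, θ1=90°, θ2=90°)
step 3 (rotate(1, 90)): joint angles (θ0=180°, θ1=180°, θ2=90°)
no rival 3-sequence matches.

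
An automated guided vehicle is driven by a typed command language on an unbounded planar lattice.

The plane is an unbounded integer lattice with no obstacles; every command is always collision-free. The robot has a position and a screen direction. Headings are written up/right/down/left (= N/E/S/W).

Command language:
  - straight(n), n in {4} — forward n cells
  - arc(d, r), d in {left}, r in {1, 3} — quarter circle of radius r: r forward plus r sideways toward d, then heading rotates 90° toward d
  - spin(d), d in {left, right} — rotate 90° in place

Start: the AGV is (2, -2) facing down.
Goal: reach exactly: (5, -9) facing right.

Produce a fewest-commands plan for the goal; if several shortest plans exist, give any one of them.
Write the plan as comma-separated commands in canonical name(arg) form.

start: (2, -2) facing down
[1] after straight(4): (2, -6) facing down
[2] after arc(left, 3): (5, -9) facing right
nothing shorter than 2 reaches the goal.

straight(4), arc(left, 3)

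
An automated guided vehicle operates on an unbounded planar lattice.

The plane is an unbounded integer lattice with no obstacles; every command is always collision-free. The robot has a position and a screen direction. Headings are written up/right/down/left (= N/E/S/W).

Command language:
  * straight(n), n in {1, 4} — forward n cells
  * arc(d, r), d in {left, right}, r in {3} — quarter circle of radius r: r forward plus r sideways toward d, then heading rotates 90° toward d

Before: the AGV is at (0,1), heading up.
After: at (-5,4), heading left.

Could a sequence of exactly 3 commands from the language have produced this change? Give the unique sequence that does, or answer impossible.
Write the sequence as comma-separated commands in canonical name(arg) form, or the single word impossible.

key: order matters: swapping arc(left, 3) and straight(1) lands elsewhere
t0: at (0,1), heading up
step 1 (arc(left, 3)): at (-3,4), heading left
step 2 (straight(1)): at (-4,4), heading left
step 3 (straight(1)): at (-5,4), heading left
no other 3-command option fits: unique.

arc(left, 3), straight(1), straight(1)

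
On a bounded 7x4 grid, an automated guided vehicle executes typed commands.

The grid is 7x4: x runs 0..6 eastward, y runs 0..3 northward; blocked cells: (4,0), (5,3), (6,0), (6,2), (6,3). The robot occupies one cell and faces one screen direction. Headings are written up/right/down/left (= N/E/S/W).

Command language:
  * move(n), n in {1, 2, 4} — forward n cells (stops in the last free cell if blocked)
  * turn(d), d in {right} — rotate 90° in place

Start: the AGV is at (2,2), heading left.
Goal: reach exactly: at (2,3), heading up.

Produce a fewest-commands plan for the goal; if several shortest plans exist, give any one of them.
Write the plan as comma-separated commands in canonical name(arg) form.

from: at (2,2), heading left
step 1 (turn(right)): at (2,2), heading up
step 2 (move(1)): at (2,3), heading up
minimal: 2 command(s), checked below 2.

turn(right), move(1)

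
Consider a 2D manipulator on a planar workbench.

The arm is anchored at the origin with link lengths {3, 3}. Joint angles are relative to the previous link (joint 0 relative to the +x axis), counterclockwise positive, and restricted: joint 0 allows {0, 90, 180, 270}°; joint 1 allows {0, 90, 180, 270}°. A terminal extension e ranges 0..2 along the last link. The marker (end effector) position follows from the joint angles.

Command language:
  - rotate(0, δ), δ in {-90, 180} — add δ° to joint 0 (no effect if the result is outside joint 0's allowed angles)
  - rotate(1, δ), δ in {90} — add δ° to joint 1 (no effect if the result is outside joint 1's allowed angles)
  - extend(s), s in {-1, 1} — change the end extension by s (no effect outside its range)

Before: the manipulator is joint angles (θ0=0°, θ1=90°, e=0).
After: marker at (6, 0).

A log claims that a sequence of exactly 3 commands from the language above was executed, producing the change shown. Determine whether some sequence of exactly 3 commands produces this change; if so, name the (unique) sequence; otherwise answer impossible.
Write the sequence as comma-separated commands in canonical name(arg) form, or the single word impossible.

rotate(1, 90), rotate(1, 90), rotate(1, 90)

start: joint angles (θ0=0°, θ1=90°, e=0)
step 1 (rotate(1, 90)): joint angles (θ0=0°, θ1=180°, e=0)
step 2 (rotate(1, 90)): joint angles (θ0=0°, θ1=270°, e=0)
step 3 (rotate(1, 90)): joint angles (θ0=0°, θ1=0°, e=0)
no other 3-command option fits: unique.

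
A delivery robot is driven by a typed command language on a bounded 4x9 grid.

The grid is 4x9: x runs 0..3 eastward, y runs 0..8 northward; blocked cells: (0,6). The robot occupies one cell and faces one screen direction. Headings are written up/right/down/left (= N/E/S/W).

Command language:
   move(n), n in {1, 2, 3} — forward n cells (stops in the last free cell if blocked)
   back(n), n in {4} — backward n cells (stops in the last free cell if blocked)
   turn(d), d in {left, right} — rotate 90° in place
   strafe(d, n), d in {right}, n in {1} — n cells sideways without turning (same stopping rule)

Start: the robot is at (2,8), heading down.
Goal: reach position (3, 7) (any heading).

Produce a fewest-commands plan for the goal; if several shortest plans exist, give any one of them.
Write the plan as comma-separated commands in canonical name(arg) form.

move(1), turn(right), back(4)

from: at (2,8), heading down
1. move(1) → at (2,7), heading down
2. turn(right) → at (2,7), heading left
3. back(4) → at (3,7), heading left
shorter routes all fall short; 3 is best.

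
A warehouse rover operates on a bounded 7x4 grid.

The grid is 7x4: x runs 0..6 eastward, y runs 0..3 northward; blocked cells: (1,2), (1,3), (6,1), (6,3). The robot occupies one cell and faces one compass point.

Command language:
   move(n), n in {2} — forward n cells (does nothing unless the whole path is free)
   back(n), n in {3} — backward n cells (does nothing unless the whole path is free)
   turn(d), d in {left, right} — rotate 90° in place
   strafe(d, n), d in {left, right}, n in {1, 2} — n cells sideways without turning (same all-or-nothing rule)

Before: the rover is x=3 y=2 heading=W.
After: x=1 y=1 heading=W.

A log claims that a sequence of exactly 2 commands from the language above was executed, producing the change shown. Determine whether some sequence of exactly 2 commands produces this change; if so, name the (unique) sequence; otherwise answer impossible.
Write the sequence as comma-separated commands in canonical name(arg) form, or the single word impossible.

key: heading stays W — no command in the sequence turns
begin: x=3 y=2 heading=W
t=1 strafe(left, 1) ⇒ x=3 y=1 heading=W
t=2 move(2) ⇒ x=1 y=1 heading=W
no rival 2-sequence matches.

strafe(left, 1), move(2)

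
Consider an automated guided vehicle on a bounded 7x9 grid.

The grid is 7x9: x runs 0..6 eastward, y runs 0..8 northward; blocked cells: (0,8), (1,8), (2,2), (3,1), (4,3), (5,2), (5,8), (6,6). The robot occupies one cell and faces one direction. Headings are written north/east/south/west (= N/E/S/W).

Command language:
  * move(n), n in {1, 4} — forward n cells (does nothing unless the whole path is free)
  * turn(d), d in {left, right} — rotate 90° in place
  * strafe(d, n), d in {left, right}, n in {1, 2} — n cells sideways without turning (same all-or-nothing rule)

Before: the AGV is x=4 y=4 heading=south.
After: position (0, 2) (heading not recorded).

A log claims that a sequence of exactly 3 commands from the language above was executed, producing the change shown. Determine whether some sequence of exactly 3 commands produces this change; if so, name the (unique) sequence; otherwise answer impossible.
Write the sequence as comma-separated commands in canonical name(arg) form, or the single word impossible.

turn(right), move(4), strafe(left, 2)

key: running strafe(left, 2) before turn(right) would end elsewhere — order is forced
initial: x=4 y=4 heading=south
t=1 turn(right) ⇒ x=4 y=4 heading=west
t=2 move(4) ⇒ x=0 y=4 heading=west
t=3 strafe(left, 2) ⇒ x=0 y=2 heading=west
uniquely the one of 512 3-step routes that fits.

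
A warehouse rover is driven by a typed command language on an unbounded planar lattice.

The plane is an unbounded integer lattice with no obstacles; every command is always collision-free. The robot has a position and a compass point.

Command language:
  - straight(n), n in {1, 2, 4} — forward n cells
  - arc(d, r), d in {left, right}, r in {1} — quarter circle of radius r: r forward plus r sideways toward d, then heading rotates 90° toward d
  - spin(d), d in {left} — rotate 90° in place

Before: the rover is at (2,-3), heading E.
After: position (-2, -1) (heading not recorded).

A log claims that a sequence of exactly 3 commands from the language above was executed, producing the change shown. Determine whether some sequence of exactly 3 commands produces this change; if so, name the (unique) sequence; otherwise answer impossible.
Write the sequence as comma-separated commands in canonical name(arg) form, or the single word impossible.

arc(left, 1), arc(left, 1), straight(4)

key: running straight(4) before arc(left, 1) would end elsewhere — order is forced
t0: at (2,-3), heading E
t=1 arc(left, 1) ⇒ at (3,-2), heading N
t=2 arc(left, 1) ⇒ at (2,-1), heading W
t=3 straight(4) ⇒ at (-2,-1), heading W
no other 3-command option fits: unique.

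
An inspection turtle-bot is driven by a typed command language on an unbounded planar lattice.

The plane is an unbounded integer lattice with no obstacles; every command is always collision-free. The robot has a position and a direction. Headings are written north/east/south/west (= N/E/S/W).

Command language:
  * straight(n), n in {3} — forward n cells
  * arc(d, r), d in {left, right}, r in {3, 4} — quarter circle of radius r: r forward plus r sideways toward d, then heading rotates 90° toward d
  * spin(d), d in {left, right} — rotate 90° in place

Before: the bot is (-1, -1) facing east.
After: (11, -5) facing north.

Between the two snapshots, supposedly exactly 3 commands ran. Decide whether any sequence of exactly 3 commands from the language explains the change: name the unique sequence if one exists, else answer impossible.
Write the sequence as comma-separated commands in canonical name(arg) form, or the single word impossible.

key: position moved to (11,-5) AND the heading swung to N — translation plus rotation needed
start: (-1, -1) facing east
[1] after arc(right, 4): (3, -5) facing south
[2] after arc(left, 4): (7, -9) facing east
[3] after arc(left, 4): (11, -5) facing north
no other 3-command option fits: unique.

arc(right, 4), arc(left, 4), arc(left, 4)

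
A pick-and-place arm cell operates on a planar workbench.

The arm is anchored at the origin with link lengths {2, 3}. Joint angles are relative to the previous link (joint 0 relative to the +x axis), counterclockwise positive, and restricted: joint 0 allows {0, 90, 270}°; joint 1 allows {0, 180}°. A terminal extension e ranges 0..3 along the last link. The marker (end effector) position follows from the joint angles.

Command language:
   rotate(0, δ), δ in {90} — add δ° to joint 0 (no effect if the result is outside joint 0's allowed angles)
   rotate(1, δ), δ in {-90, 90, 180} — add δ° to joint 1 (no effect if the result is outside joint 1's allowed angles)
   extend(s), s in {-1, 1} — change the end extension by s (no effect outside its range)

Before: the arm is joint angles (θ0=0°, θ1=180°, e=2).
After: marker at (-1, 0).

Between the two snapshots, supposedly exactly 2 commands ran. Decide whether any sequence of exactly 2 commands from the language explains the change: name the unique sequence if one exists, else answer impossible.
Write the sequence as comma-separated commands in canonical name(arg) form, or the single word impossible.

extend(-1), extend(-1)

initial: joint angles (θ0=0°, θ1=180°, e=2)
[1] after extend(-1): joint angles (θ0=0°, θ1=180°, e=1)
[2] after extend(-1): joint angles (θ0=0°, θ1=180°, e=0)
all 36 alternatives checked — unique.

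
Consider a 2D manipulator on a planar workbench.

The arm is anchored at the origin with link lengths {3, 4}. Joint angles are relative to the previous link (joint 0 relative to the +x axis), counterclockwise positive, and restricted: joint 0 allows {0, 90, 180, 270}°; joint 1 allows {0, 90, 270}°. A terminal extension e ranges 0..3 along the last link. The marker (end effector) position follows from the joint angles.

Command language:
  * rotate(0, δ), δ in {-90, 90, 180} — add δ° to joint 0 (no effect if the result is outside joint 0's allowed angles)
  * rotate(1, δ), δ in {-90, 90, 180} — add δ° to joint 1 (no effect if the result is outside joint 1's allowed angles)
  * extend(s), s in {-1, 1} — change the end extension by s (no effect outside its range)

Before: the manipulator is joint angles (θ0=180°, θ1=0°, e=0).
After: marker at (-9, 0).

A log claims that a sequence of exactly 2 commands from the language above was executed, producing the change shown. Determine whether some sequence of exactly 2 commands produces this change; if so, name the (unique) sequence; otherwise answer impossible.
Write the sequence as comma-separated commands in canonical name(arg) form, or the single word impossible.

start: joint angles (θ0=180°, θ1=0°, e=0)
step 1 (extend(1)): joint angles (θ0=180°, θ1=0°, e=1)
step 2 (extend(1)): joint angles (θ0=180°, θ1=0°, e=2)
no other 2-command option fits: unique.

extend(1), extend(1)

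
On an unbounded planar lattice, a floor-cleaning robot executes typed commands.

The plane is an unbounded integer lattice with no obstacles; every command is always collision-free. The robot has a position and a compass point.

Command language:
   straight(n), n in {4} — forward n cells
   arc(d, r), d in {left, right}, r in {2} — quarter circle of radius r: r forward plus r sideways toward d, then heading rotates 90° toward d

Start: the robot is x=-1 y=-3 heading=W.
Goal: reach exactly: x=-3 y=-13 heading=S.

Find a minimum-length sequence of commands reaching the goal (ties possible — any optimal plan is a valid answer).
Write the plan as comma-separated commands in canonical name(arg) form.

arc(left, 2), straight(4), straight(4)

t0: x=-1 y=-3 heading=W
step 1 (arc(left, 2)): x=-3 y=-5 heading=S
step 2 (straight(4)): x=-3 y=-9 heading=S
step 3 (straight(4)): x=-3 y=-13 heading=S
shorter routes all fall short; 3 is best.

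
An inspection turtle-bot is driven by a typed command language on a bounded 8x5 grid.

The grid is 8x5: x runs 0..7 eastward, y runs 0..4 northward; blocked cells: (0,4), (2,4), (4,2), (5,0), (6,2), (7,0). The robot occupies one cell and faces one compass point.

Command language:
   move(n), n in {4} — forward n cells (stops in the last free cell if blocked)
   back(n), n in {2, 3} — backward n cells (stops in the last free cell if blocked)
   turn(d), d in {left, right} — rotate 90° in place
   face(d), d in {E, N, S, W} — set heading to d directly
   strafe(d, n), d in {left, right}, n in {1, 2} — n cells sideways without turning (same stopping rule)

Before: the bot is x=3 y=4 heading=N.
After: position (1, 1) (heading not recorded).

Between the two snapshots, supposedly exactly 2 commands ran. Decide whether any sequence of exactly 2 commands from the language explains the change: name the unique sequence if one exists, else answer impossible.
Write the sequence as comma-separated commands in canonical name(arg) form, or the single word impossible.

key: running strafe(left, 2) before back(3) would end elsewhere — order is forced
start: x=3 y=4 heading=N
[1] after back(3): x=3 y=1 heading=N
[2] after strafe(left, 2): x=1 y=1 heading=N
uniquely the one of 169 2-step routes that fits.

back(3), strafe(left, 2)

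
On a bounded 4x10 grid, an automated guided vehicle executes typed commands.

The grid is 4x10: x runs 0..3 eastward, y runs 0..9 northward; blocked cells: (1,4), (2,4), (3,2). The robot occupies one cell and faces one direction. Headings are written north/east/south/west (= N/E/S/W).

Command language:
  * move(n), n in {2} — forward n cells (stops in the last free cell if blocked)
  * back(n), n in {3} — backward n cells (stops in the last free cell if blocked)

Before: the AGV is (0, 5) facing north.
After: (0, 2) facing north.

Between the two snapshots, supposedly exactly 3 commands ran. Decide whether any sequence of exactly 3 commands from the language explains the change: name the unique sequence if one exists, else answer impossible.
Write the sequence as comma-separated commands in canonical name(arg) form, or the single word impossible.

key: order matters: swapping back(3) and move(2) lands elsewhere
begin: (0, 5) facing north
step 1 (back(3)): (0, 2) facing north
step 2 (back(3)): (0, 0) facing north
step 3 (move(2)): (0, 2) facing north
no other 3-command option fits: unique.

back(3), back(3), move(2)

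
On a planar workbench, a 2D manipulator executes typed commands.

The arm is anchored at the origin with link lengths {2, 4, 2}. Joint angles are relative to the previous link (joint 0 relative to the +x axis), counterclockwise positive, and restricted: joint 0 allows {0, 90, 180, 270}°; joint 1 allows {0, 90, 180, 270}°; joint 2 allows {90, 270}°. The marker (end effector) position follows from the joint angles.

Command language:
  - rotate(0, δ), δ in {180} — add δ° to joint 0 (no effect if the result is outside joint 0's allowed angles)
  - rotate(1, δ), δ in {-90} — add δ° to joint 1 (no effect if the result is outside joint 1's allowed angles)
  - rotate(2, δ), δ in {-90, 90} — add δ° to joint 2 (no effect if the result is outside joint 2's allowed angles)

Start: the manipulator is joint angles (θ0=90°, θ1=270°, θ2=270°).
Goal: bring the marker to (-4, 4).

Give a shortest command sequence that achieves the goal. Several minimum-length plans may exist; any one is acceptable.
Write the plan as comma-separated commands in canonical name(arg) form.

start: joint angles (θ0=90°, θ1=270°, θ2=270°)
1. rotate(1, -90) → joint angles (θ0=90°, θ1=180°, θ2=270°)
2. rotate(1, -90) → joint angles (θ0=90°, θ1=90°, θ2=270°)
shorter routes all fall short; 2 is best.

rotate(1, -90), rotate(1, -90)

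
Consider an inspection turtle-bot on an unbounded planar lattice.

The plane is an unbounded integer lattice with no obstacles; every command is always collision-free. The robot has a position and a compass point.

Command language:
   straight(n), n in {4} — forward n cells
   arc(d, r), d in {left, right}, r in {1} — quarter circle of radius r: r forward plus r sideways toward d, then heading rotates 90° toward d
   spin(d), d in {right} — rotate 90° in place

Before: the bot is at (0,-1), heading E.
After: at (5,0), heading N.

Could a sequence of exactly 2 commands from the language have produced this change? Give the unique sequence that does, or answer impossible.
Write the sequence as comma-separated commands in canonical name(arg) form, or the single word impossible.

key: order matters: swapping straight(4) and arc(left, 1) lands elsewhere
start: at (0,-1), heading E
step 1 (straight(4)): at (4,-1), heading E
step 2 (arc(left, 1)): at (5,0), heading N
uniquely the one of 16 2-step routes that fits.

straight(4), arc(left, 1)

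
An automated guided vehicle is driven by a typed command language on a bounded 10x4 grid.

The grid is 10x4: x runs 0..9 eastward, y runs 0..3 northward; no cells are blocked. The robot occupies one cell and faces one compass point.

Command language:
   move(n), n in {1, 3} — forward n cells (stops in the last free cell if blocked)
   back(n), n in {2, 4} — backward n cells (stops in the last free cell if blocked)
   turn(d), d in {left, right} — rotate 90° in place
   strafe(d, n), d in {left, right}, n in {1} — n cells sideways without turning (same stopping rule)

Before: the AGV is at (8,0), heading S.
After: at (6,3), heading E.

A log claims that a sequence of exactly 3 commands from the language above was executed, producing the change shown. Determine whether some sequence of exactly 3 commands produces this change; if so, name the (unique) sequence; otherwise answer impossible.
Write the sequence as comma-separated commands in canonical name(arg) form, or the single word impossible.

back(4), turn(left), back(2)

key: order matters: swapping back(4) and back(2) lands elsewhere
t0: at (8,0), heading S
[1] after back(4): at (8,3), heading S
[2] after turn(left): at (8,3), heading E
[3] after back(2): at (6,3), heading E
no other 3-command option fits: unique.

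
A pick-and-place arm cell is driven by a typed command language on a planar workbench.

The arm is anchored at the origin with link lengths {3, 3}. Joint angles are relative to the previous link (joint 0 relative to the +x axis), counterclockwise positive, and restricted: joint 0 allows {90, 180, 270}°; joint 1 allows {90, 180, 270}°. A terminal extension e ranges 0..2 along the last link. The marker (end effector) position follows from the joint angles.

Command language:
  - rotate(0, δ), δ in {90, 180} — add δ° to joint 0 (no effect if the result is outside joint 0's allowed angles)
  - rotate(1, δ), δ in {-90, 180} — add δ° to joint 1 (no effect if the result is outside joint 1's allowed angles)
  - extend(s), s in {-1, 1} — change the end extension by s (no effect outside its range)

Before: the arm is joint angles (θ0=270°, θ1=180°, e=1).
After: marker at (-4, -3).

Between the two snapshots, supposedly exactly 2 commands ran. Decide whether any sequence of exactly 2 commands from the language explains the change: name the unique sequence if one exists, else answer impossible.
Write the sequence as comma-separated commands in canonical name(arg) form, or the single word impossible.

key: order matters: swapping rotate(1, -90) and rotate(1, 180) lands elsewhere
begin: joint angles (θ0=270°, θ1=180°, e=1)
t=1 rotate(1, -90) ⇒ joint angles (θ0=270°, θ1=90°, e=1)
t=2 rotate(1, 180) ⇒ joint angles (θ0=270°, θ1=270°, e=1)
uniquely the one of 36 2-step routes that fits.

rotate(1, -90), rotate(1, 180)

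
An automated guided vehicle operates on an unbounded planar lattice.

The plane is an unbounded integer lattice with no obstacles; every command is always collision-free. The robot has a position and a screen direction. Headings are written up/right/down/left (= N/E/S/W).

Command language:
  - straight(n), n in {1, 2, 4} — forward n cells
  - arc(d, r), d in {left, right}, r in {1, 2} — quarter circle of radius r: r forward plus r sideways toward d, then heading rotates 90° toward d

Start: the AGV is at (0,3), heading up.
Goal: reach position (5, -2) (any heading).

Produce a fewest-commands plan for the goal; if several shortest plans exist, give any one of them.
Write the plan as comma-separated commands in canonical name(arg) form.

arc(right, 2), arc(right, 2), straight(4), arc(left, 1)

initial: at (0,3), heading up
step 1 (arc(right, 2)): at (2,5), heading right
step 2 (arc(right, 2)): at (4,3), heading down
step 3 (straight(4)): at (4,-1), heading down
step 4 (arc(left, 1)): at (5,-2), heading right
minimal: 4 command(s), checked below 4.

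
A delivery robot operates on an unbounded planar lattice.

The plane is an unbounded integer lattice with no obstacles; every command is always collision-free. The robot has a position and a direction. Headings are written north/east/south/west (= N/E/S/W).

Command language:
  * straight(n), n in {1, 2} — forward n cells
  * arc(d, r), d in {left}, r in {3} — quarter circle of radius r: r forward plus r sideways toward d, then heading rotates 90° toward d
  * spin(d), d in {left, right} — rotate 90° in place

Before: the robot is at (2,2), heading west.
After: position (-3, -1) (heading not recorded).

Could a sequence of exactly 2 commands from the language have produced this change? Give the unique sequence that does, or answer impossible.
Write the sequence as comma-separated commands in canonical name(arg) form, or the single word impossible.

key: order matters: swapping straight(2) and arc(left, 3) lands elsewhere
initial: at (2,2), heading west
step 1 (straight(2)): at (0,2), heading west
step 2 (arc(left, 3)): at (-3,-1), heading south
all 25 alternatives checked — unique.

straight(2), arc(left, 3)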